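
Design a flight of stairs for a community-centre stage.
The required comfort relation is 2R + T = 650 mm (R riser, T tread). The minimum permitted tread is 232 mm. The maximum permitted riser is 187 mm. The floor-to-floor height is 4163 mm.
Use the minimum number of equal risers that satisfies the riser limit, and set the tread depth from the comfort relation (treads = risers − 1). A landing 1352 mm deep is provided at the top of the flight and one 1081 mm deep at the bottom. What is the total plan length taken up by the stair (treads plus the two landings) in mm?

8769 mm

⌈4163/187⌉ = 23 risers.
Riser R = 4163 / 23 = 181 mm, within the 187 mm limit.
From 2R + T = 650: T = 650 − 362 = 288 mm.
Going = (23 − 1) × 288 = 6336 mm.
Add landings: 6336 + 1352 + 1081 = 8769 mm.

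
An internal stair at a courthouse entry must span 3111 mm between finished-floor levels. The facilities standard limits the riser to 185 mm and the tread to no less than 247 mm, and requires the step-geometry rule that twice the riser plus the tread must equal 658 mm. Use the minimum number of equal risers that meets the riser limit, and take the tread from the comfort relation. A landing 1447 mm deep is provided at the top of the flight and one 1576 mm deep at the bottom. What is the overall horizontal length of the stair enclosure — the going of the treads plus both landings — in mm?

At most 185 each: 3111/185 = 16.82, giving 17 risers.
R = 3111 ÷ 17 = 183 mm.
From 2R + T = 658: T = 658 − 366 = 292 mm.
17 risers give 16 treads; going = 16 × 292 = 4672 mm.
Enclosure = 4672 + 1447 + 1576 = 7695 mm.

7695 mm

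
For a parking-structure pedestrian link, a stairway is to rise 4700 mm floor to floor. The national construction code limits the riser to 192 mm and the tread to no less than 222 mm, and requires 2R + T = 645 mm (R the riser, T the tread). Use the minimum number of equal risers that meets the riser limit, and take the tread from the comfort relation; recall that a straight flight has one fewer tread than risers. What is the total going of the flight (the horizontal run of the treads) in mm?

⌈4700/192⌉ = 25 risers.
Riser R = 4700 / 25 = 188 mm, within the 192 mm limit.
From 2R + T = 645: T = 645 − 376 = 269 mm.
Going = (25 − 1) × 269 = 6456 mm.

6456 mm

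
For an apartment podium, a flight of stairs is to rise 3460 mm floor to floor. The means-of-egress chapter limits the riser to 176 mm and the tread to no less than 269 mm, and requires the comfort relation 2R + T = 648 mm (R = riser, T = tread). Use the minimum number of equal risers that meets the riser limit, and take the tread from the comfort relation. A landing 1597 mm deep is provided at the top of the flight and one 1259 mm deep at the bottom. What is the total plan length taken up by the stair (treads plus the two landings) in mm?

3460 / 176 = 19.659 → round up to 20 risers.
Each riser is 3460/20 = 173 mm (≤ 176 mm).
T = 648 − 2·173 = 302 mm, which satisfies the 269 mm minimum.
Treads = 20 − 1 = 19; going = 19 × 302 = 5738 mm.
Enclosure = 5738 + 1597 + 1259 = 8594 mm.

8594 mm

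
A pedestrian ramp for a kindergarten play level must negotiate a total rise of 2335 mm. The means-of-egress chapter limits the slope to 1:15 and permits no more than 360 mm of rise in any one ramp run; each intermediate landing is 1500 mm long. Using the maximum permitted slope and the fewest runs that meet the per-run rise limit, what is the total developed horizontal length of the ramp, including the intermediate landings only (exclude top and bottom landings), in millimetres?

44025 mm

At most 360 each: 2335/360 = 6.49, giving 7 ramp runs. That means 6 intermediate landings.
Ramp run (horizontal) at 1:15: 2335 × 15 = 35025 mm.
6 intermediate landings contribute 6 × 1500 = 9000 mm.
Developed length = 35025 + 9000 = 44025 mm.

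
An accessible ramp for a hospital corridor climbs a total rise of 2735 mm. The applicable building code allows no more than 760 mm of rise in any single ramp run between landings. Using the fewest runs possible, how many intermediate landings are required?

At most 760 each: 2735/760 = 3.60, giving 4 ramp runs.
4 runs are separated by 3 intermediate landings.

3 intermediate landings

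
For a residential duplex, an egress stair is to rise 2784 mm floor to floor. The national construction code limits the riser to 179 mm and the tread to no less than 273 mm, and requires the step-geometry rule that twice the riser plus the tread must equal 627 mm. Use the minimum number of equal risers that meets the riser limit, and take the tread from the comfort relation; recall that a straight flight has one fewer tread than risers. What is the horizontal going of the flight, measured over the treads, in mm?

At most 179 each: 2784/179 = 15.55, giving 16 risers.
Riser R = 2784 / 16 = 174 mm, within the 179 mm limit.
T = 627 − 2·174 = 279 mm, which satisfies the 273 mm minimum.
Going = (16 − 1) × 279 = 4185 mm.

4185 mm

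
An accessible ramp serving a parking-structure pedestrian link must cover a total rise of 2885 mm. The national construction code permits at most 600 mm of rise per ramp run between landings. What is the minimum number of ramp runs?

5 runs

⌈2885/600⌉ = 5 ramp runs.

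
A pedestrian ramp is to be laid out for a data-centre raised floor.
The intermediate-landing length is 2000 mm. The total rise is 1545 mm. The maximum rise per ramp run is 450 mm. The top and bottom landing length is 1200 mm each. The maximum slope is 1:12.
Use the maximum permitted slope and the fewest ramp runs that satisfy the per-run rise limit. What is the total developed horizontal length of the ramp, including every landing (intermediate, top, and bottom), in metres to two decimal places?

26.94 m

1545 / 450 = 3.43, so 4 ramp runs are needed. That means 3 intermediate landings.
Horizontal run for 1545 mm of rise at 1:12 is 1545 × 12 = 18540 mm.
3 intermediate landings contribute 3 × 2000 = 6000 mm.
Top and bottom landings: 2 × 1200 = 2400 mm.
Total = 18540 + 6000 + 2400 = 26940 mm.
= 26.94 m.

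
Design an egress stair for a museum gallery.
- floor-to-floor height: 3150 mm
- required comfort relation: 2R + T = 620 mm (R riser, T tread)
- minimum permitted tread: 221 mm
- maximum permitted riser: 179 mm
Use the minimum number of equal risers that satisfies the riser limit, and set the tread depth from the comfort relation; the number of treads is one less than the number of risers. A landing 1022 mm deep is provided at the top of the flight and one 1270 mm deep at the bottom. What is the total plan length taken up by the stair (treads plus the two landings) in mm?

⌈3150/179⌉ = 18 risers.
Riser R = 3150 / 18 = 175 mm, within the 179 mm limit.
Tread T = 620 − 2 × 175 = 270 mm (≥ 221 mm).
Going = (18 − 1) × 270 = 4590 mm.
Add landings: 4590 + 1022 + 1270 = 6882 mm.

6882 mm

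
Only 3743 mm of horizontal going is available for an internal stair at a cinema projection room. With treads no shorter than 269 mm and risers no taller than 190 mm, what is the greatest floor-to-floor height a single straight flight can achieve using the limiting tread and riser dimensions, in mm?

2660 mm

3743 / 269 = 13.91, so 13 treads fit.
Risers = treads + 1 = 14.
Maximum height = 14 × 190 = 2660 mm.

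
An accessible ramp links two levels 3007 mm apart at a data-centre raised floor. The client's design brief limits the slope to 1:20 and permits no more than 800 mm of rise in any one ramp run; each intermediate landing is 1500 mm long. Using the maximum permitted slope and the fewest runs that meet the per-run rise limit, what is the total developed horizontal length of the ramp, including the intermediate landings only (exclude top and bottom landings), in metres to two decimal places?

3007 / 800 = 3.759 → round up to 4 ramp runs. That means 3 intermediate landings.
Horizontal run for 3007 mm of rise at 1:20 is 3007 × 20 = 60140 mm.
Intermediate landings: 3 × 1500 = 4500 mm.
Developed length = 60140 + 4500 = 64640 mm.
= 64.64 m.

64.64 m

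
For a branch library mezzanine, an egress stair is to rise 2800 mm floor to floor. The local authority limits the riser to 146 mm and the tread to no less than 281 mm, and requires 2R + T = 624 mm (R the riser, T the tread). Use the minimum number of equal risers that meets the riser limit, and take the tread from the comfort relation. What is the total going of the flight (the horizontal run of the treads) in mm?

6536 mm

2800 / 146 = 19.18, so 20 risers are needed.
R = 2800 ÷ 20 = 140 mm.
From 2R + T = 624: T = 624 − 280 = 344 mm.
20 risers give 19 treads; going = 19 × 344 = 6536 mm.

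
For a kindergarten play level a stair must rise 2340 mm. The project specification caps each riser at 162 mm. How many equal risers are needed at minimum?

2340 / 162 = 14.444 → round up to 15 risers.

15 risers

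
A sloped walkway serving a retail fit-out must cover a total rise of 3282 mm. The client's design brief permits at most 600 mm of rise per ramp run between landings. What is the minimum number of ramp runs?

6 runs

3282 / 600 = 5.47, so 6 ramp runs are needed.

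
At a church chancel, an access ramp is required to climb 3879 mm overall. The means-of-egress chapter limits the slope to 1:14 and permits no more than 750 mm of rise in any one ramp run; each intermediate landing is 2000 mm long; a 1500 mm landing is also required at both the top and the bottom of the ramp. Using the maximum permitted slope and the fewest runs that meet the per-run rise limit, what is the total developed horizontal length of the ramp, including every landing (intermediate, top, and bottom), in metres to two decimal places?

67.31 m

3879 / 750 = 5.17, so 6 ramp runs are needed. That means 5 intermediate landings.
Ramp run (horizontal) at 1:14: 3879 × 14 = 54306 mm.
5 intermediate landings contribute 5 × 2000 = 10000 mm.
Top and bottom landings: 2 × 1500 = 3000 mm.
Total = 54306 + 10000 + 3000 = 67306 mm.
= 67.31 m.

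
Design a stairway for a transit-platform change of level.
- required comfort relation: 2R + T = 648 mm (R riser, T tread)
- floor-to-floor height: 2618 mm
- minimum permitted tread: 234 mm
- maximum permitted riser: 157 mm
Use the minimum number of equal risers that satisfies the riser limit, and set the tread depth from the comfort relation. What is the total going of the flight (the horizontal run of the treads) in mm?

At most 157 each: 2618/157 = 16.68, giving 17 risers.
Each riser is 2618/17 = 154 mm (≤ 157 mm).
Tread T = 648 − 2 × 154 = 340 mm (≥ 234 mm).
Treads = 17 − 1 = 16; going = 16 × 340 = 5440 mm.

5440 mm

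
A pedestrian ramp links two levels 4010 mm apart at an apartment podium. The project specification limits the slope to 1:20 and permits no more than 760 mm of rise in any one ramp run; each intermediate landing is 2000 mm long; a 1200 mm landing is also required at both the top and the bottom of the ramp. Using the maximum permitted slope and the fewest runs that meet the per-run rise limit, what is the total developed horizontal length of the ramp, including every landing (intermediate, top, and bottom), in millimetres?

92600 mm

⌈4010/760⌉ = 6 ramp runs. That means 5 intermediate landings.
Horizontal run for 4010 mm of rise at 1:20 is 4010 × 20 = 80200 mm.
Intermediate landings: 5 × 2000 = 10000 mm.
Top and bottom landings: 2 × 1200 = 2400 mm.
Total = 80200 + 10000 + 2400 = 92600 mm.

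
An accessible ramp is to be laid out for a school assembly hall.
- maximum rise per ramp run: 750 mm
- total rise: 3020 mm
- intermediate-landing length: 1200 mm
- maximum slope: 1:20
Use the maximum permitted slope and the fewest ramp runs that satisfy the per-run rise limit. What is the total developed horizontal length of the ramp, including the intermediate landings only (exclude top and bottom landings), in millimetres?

65200 mm

At most 750 each: 3020/750 = 4.03, giving 5 ramp runs. That means 4 intermediate landings.
Ramp run (horizontal) at 1:20: 3020 × 20 = 60400 mm.
Intermediate landings: 4 × 1200 = 4800 mm.
Total developed length = 60400 + 4800 = 65200 mm.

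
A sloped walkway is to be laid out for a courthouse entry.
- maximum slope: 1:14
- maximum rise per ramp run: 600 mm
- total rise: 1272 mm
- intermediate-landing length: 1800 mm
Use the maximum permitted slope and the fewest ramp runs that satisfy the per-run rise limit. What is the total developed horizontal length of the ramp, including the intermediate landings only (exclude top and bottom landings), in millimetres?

⌈1272/600⌉ = 3 ramp runs. That means 2 intermediate landings.
Horizontal run for 1272 mm of rise at 1:14 is 1272 × 14 = 17808 mm.
Intermediate landings: 2 × 1800 = 3600 mm.
Developed length = 17808 + 3600 = 21408 mm.

21408 mm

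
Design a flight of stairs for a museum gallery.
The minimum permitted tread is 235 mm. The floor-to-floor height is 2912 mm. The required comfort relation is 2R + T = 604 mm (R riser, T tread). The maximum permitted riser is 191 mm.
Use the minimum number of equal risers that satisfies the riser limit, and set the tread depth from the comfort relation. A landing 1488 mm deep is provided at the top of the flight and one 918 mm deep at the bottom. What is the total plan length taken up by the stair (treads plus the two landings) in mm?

6006 mm

⌈2912/191⌉ = 16 risers.
Each riser is 2912/16 = 182 mm (≤ 191 mm).
Tread T = 604 − 2 × 182 = 240 mm (≥ 235 mm).
16 risers give 15 treads; going = 15 × 240 = 3600 mm.
Enclosure = 3600 + 1488 + 918 = 6006 mm.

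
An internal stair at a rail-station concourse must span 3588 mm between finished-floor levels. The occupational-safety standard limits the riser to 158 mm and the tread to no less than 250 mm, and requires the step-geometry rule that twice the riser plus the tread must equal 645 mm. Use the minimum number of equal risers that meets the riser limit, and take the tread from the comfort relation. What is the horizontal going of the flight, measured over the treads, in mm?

7326 mm

3588 / 158 = 22.71, so 23 risers are needed.
R = 3588 ÷ 23 = 156 mm.
From 2R + T = 645: T = 645 − 312 = 333 mm.
23 risers give 22 treads; going = 22 × 333 = 7326 mm.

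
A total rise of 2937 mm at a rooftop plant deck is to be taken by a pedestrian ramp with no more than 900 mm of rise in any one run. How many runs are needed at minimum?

⌈2937/900⌉ = 4 ramp runs.

4 runs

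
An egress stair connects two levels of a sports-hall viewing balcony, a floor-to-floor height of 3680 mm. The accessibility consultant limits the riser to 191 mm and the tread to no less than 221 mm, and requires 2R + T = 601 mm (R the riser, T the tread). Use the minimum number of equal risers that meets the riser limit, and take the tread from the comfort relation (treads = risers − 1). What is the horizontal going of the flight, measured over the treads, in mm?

3680 / 191 = 19.27, so 20 risers are needed.
Riser R = 3680 / 20 = 184 mm, within the 191 mm limit.
From 2R + T = 601: T = 601 − 368 = 233 mm.
Treads = 20 − 1 = 19; going = 19 × 233 = 4427 mm.

4427 mm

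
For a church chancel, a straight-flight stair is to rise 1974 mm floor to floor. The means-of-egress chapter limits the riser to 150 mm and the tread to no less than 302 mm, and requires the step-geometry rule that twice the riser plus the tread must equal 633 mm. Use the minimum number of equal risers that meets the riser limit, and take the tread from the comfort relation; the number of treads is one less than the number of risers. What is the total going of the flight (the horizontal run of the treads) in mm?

⌈1974/150⌉ = 14 risers.
Riser R = 1974 / 14 = 141 mm, within the 150 mm limit.
Tread T = 633 − 2 × 141 = 351 mm (≥ 302 mm).
14 risers give 13 treads; going = 13 × 351 = 4563 mm.

4563 mm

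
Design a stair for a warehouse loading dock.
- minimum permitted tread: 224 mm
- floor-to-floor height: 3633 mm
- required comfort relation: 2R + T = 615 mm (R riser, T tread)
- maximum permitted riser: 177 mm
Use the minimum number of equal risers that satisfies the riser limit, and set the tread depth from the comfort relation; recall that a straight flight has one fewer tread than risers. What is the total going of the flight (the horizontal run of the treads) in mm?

5380 mm

3633 / 177 = 20.53, so 21 risers are needed.
R = 3633 ÷ 21 = 173 mm.
T = 615 − 2·173 = 269 mm, which satisfies the 224 mm minimum.
Treads = 21 − 1 = 20; going = 20 × 269 = 5380 mm.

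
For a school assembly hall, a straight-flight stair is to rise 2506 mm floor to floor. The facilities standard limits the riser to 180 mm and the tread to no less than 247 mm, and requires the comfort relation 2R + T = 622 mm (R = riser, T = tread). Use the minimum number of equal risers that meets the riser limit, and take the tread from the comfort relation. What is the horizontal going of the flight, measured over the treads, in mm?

2506 / 180 = 13.922 → round up to 14 risers.
Each riser is 2506/14 = 179 mm (≤ 180 mm).
T = 622 − 2·179 = 264 mm, which satisfies the 247 mm minimum.
Treads = 14 − 1 = 13; going = 13 × 264 = 3432 mm.

3432 mm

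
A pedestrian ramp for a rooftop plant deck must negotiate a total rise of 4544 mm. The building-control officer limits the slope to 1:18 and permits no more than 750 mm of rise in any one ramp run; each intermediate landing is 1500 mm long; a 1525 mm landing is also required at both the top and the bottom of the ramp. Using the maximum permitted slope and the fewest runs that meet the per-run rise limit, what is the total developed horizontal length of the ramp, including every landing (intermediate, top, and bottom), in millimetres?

93842 mm

4544 / 750 = 6.06, so 7 ramp runs are needed. That means 6 intermediate landings.
Ramp run (horizontal) at 1:18: 4544 × 18 = 81792 mm.
Intermediate landings: 6 × 1500 = 9000 mm.
Top and bottom landings: 2 × 1525 = 3050 mm.
Total = 81792 + 9000 + 3050 = 93842 mm.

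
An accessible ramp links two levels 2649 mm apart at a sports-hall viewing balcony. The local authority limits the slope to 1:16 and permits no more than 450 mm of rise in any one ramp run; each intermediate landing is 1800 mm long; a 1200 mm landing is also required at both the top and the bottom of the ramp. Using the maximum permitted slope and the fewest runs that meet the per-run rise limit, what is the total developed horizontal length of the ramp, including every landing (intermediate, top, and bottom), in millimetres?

2649 / 450 = 5.89, so 6 ramp runs are needed. That means 5 intermediate landings.
Horizontal run for 2649 mm of rise at 1:16 is 2649 × 16 = 42384 mm.
5 intermediate landings contribute 5 × 1800 = 9000 mm.
Top and bottom landings: 2 × 1200 = 2400 mm.
Total = 42384 + 9000 + 2400 = 53784 mm.

53784 mm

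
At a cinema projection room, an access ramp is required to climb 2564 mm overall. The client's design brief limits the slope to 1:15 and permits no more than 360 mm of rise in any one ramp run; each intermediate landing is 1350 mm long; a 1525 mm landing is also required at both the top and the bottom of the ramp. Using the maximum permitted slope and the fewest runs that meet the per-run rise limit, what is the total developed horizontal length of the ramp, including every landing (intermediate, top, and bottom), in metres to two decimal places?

50.96 m

2564 / 360 = 7.122 → round up to 8 ramp runs. That means 7 intermediate landings.
Horizontal run for 2564 mm of rise at 1:15 is 2564 × 15 = 38460 mm.
Intermediate landings: 7 × 1350 = 9450 mm.
Top and bottom landings: 2 × 1525 = 3050 mm.
Total = 38460 + 9450 + 3050 = 50960 mm.
= 50.96 m.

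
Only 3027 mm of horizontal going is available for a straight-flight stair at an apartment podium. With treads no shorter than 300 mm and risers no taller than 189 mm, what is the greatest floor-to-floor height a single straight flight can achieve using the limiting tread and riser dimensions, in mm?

3027 / 300 = 10.09, so 10 treads fit.
Risers = treads + 1 = 11.
Maximum height = 11 × 189 = 2079 mm.

2079 mm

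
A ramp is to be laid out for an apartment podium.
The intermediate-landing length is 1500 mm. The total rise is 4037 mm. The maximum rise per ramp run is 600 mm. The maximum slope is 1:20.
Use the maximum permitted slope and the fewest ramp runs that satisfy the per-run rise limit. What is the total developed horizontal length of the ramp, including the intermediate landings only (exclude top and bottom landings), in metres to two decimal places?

At most 600 each: 4037/600 = 6.73, giving 7 ramp runs. That means 6 intermediate landings.
Horizontal run for 4037 mm of rise at 1:20 is 4037 × 20 = 80740 mm.
Intermediate landings: 6 × 1500 = 9000 mm.
Developed length = 80740 + 9000 = 89740 mm.
= 89.74 m.

89.74 m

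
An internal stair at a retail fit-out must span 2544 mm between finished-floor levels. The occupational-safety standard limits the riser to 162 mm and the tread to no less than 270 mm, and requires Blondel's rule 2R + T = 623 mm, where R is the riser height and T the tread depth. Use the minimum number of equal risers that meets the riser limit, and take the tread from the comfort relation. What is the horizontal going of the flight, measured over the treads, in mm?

4575 mm

2544 / 162 = 15.704 → round up to 16 risers.
Riser R = 2544 / 16 = 159 mm, within the 162 mm limit.
Tread T = 623 − 2 × 159 = 305 mm (≥ 270 mm).
Going = (16 − 1) × 305 = 4575 mm.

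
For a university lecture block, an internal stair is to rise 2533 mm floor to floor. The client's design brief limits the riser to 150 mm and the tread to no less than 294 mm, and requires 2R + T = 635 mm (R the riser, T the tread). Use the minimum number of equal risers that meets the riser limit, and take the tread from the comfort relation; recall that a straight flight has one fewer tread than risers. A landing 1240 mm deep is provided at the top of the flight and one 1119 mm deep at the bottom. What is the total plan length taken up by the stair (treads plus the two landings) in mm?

2533 / 150 = 16.89, so 17 risers are needed.
R = 2533 ÷ 17 = 149 mm.
T = 635 − 2·149 = 337 mm, which satisfies the 294 mm minimum.
Treads = 17 − 1 = 16; going = 16 × 337 = 5392 mm.
Add landings: 5392 + 1240 + 1119 = 7751 mm.

7751 mm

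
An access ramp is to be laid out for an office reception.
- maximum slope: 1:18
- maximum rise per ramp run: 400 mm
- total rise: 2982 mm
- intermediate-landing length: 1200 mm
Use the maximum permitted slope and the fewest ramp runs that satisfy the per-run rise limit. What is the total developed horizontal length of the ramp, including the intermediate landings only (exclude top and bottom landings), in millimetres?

2982 / 400 = 7.46, so 8 ramp runs are needed. That means 7 intermediate landings.
Horizontal run for 2982 mm of rise at 1:18 is 2982 × 18 = 53676 mm.
7 intermediate landings contribute 7 × 1200 = 8400 mm.
Developed length = 53676 + 8400 = 62076 mm.

62076 mm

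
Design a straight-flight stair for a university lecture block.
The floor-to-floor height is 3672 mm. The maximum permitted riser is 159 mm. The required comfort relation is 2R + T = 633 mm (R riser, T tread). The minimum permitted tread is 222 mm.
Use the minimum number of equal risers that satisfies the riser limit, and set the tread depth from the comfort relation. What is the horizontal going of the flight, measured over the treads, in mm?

7521 mm

At most 159 each: 3672/159 = 23.09, giving 24 risers.
Each riser is 3672/24 = 153 mm (≤ 159 mm).
T = 633 − 2·153 = 327 mm, which satisfies the 222 mm minimum.
24 risers give 23 treads; going = 23 × 327 = 7521 mm.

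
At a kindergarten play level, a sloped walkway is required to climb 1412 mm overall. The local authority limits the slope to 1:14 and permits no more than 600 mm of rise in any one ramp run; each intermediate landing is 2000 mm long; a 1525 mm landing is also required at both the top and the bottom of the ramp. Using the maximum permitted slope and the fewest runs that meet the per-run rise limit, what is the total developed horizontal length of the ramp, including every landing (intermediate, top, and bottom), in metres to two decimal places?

⌈1412/600⌉ = 3 ramp runs. That means 2 intermediate landings.
Ramp run (horizontal) at 1:14: 1412 × 14 = 19768 mm.
Intermediate landings: 2 × 2000 = 4000 mm.
Top and bottom landings: 2 × 1525 = 3050 mm.
Total = 19768 + 4000 + 3050 = 26818 mm.
= 26.82 m.

26.82 m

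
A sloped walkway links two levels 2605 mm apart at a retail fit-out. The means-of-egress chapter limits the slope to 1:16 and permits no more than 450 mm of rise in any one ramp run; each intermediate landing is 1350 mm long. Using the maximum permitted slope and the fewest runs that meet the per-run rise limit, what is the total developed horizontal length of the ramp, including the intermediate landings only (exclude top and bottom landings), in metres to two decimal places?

48.43 m

At most 450 each: 2605/450 = 5.79, giving 6 ramp runs. That means 5 intermediate landings.
Ramp run (horizontal) at 1:16: 2605 × 16 = 41680 mm.
Intermediate landings: 5 × 1350 = 6750 mm.
Developed length = 41680 + 6750 = 48430 mm.
= 48.43 m.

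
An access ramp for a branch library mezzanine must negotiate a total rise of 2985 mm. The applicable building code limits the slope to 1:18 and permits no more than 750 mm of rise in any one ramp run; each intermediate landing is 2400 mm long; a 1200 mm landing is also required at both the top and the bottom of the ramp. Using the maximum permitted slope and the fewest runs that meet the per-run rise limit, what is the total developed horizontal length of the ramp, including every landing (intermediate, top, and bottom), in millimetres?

2985 / 750 = 3.980 → round up to 4 ramp runs. That means 3 intermediate landings.
Horizontal run for 2985 mm of rise at 1:18 is 2985 × 18 = 53730 mm.
Intermediate landings: 3 × 2400 = 7200 mm.
Top and bottom landings: 2 × 1200 = 2400 mm.
Total = 53730 + 7200 + 2400 = 63330 mm.

63330 mm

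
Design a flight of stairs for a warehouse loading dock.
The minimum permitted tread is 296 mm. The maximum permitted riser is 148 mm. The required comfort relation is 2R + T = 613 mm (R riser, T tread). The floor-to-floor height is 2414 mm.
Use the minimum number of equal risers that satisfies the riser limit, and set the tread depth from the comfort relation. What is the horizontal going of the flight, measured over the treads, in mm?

2414 / 148 = 16.311 → round up to 17 risers.
R = 2414 ÷ 17 = 142 mm.
T = 613 − 2·142 = 329 mm, which satisfies the 296 mm minimum.
17 risers give 16 treads; going = 16 × 329 = 5264 mm.

5264 mm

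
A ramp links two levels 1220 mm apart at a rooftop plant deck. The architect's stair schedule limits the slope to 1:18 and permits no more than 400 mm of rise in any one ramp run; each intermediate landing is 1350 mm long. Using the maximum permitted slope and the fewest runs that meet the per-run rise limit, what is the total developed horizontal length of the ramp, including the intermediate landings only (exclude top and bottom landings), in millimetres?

26010 mm

1220 / 400 = 3.05, so 4 ramp runs are needed. That means 3 intermediate landings.
Horizontal run for 1220 mm of rise at 1:18 is 1220 × 18 = 21960 mm.
3 intermediate landings contribute 3 × 1350 = 4050 mm.
Developed length = 21960 + 4050 = 26010 mm.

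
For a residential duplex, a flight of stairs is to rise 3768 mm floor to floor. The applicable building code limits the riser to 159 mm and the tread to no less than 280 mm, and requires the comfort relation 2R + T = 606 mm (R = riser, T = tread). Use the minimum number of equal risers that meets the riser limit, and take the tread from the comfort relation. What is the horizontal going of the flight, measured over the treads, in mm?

⌈3768/159⌉ = 24 risers.
Riser R = 3768 / 24 = 157 mm, within the 159 mm limit.
From 2R + T = 606: T = 606 − 314 = 292 mm.
Treads = 24 − 1 = 23; going = 23 × 292 = 6716 mm.

6716 mm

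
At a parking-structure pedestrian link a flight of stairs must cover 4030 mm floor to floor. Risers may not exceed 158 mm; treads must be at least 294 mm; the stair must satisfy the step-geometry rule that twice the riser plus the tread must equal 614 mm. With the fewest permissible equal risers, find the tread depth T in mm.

4030 / 158 = 25.51, so 26 risers are needed.
Riser R = 4030 / 26 = 155 mm, within the 158 mm limit.
Tread T = 614 − 2 × 155 = 304 mm (≥ 294 mm).

304 mm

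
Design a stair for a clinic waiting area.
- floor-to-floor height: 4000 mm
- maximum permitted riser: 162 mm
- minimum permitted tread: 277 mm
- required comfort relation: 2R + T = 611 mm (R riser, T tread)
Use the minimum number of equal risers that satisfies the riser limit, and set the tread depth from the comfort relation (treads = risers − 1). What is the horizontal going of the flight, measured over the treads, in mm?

6984 mm

At most 162 each: 4000/162 = 24.69, giving 25 risers.
Each riser is 4000/25 = 160 mm (≤ 162 mm).
Tread T = 611 − 2 × 160 = 291 mm (≥ 277 mm).
Treads = 25 − 1 = 24; going = 24 × 291 = 6984 mm.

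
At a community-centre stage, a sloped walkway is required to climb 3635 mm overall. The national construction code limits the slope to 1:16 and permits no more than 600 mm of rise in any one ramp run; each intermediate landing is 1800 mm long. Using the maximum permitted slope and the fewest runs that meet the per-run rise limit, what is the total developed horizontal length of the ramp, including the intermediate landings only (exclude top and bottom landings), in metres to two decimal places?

At most 600 each: 3635/600 = 6.06, giving 7 ramp runs. That means 6 intermediate landings.
Horizontal run for 3635 mm of rise at 1:16 is 3635 × 16 = 58160 mm.
6 intermediate landings contribute 6 × 1800 = 10800 mm.
Total developed length = 58160 + 10800 = 68960 mm.
= 68.96 m.

68.96 m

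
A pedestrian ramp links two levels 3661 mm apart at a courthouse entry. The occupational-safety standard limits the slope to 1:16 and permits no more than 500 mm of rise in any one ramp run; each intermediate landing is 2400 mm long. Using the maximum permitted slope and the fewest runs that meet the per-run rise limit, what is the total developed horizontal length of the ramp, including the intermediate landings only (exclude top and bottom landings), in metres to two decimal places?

At most 500 each: 3661/500 = 7.32, giving 8 ramp runs. That means 7 intermediate landings.
Ramp run (horizontal) at 1:16: 3661 × 16 = 58576 mm.
7 intermediate landings contribute 7 × 2400 = 16800 mm.
Developed length = 58576 + 16800 = 75376 mm.
= 75.38 m.

75.38 m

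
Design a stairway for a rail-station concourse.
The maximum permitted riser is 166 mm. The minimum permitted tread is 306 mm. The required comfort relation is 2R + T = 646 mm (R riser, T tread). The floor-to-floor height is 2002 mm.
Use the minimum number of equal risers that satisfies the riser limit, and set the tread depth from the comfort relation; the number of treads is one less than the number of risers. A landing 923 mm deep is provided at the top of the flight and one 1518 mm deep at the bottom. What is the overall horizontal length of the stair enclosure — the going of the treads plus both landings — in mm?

6497 mm

⌈2002/166⌉ = 13 risers.
R = 2002 ÷ 13 = 154 mm.
Tread T = 646 − 2 × 154 = 338 mm (≥ 306 mm).
Treads = 13 − 1 = 12; going = 12 × 338 = 4056 mm.
Add landings: 4056 + 923 + 1518 = 6497 mm.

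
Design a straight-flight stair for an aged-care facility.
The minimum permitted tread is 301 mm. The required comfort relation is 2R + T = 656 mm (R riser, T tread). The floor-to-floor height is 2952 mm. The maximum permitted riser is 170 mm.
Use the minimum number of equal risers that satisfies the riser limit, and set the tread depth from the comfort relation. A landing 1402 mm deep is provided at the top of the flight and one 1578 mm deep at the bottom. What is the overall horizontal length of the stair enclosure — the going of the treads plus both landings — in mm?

8556 mm

⌈2952/170⌉ = 18 risers.
R = 2952 ÷ 18 = 164 mm.
Tread T = 656 − 2 × 164 = 328 mm (≥ 301 mm).
18 risers give 17 treads; going = 17 × 328 = 5576 mm.
Enclosure = 5576 + 1402 + 1578 = 8556 mm.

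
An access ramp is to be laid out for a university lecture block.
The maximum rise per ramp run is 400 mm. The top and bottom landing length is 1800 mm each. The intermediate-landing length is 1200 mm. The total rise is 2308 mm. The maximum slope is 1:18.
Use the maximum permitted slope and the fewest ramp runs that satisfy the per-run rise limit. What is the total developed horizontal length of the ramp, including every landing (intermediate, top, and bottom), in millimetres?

51144 mm

⌈2308/400⌉ = 6 ramp runs. That means 5 intermediate landings.
Ramp run (horizontal) at 1:18: 2308 × 18 = 41544 mm.
5 intermediate landings contribute 5 × 1200 = 6000 mm.
Top and bottom landings: 2 × 1800 = 3600 mm.
Total = 41544 + 6000 + 3600 = 51144 mm.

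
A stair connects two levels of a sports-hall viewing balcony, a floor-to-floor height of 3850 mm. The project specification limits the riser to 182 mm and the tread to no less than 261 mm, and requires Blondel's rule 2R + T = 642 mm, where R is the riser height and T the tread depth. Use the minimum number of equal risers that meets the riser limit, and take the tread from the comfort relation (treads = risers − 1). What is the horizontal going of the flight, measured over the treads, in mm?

3850 / 182 = 21.15, so 22 risers are needed.
R = 3850 ÷ 22 = 175 mm.
Tread T = 642 − 2 × 175 = 292 mm (≥ 261 mm).
Going = (22 − 1) × 292 = 6132 mm.

6132 mm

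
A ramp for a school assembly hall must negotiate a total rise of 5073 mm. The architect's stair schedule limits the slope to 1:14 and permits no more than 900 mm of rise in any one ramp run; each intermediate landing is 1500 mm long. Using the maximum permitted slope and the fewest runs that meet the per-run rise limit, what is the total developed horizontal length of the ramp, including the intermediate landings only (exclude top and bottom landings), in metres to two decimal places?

At most 900 each: 5073/900 = 5.64, giving 6 ramp runs. That means 5 intermediate landings.
Ramp run (horizontal) at 1:14: 5073 × 14 = 71022 mm.
5 intermediate landings contribute 5 × 1500 = 7500 mm.
Total developed length = 71022 + 7500 = 78522 mm.
= 78.52 m.

78.52 m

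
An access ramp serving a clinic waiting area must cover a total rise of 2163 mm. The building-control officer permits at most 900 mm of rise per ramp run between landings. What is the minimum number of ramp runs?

2163 / 900 = 2.40, so 3 ramp runs are needed.

3 runs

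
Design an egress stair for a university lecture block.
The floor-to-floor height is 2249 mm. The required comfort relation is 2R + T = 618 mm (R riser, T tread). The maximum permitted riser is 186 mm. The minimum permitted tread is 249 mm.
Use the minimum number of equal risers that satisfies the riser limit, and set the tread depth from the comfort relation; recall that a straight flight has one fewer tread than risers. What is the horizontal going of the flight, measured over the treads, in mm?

2249 / 186 = 12.091 → round up to 13 risers.
Riser R = 2249 / 13 = 173 mm, within the 186 mm limit.
From 2R + T = 618: T = 618 − 346 = 272 mm.
Treads = 13 − 1 = 12; going = 12 × 272 = 3264 mm.

3264 mm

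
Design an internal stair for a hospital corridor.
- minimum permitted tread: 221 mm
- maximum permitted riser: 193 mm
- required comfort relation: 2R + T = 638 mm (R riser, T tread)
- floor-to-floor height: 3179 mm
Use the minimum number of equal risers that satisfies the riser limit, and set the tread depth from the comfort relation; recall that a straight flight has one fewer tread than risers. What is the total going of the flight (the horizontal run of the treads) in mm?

3179 / 193 = 16.47, so 17 risers are needed.
R = 3179 ÷ 17 = 187 mm.
Tread T = 638 − 2 × 187 = 264 mm (≥ 221 mm).
17 risers give 16 treads; going = 16 × 264 = 4224 mm.

4224 mm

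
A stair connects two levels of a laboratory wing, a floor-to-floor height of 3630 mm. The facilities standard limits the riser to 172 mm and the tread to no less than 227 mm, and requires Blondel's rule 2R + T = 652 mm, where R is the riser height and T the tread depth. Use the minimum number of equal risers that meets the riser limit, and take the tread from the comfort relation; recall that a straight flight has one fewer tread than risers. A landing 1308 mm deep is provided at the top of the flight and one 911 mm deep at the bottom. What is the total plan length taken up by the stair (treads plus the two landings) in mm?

8981 mm

3630 / 172 = 21.105 → round up to 22 risers.
R = 3630 ÷ 22 = 165 mm.
Tread T = 652 − 2 × 165 = 322 mm (≥ 227 mm).
Going = (22 − 1) × 322 = 6762 mm.
Add landings: 6762 + 1308 + 911 = 8981 mm.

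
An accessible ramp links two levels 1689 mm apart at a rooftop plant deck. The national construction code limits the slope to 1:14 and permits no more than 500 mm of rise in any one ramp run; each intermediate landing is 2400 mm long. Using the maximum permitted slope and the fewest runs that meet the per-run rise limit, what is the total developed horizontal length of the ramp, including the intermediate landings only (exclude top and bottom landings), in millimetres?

⌈1689/500⌉ = 4 ramp runs. That means 3 intermediate landings.
Horizontal run for 1689 mm of rise at 1:14 is 1689 × 14 = 23646 mm.
3 intermediate landings contribute 3 × 2400 = 7200 mm.
Total developed length = 23646 + 7200 = 30846 mm.

30846 mm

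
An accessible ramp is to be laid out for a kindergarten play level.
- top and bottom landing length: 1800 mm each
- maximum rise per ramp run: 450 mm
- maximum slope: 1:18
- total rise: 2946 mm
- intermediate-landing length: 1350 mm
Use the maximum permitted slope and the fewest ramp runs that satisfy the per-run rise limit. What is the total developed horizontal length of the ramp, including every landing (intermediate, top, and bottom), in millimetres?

At most 450 each: 2946/450 = 6.55, giving 7 ramp runs. That means 6 intermediate landings.
Horizontal run for 2946 mm of rise at 1:18 is 2946 × 18 = 53028 mm.
Intermediate landings: 6 × 1350 = 8100 mm.
Top and bottom landings: 2 × 1800 = 3600 mm.
Total = 53028 + 8100 + 3600 = 64728 mm.

64728 mm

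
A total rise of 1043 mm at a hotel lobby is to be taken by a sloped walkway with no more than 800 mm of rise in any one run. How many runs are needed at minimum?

⌈1043/800⌉ = 2 ramp runs.

2 runs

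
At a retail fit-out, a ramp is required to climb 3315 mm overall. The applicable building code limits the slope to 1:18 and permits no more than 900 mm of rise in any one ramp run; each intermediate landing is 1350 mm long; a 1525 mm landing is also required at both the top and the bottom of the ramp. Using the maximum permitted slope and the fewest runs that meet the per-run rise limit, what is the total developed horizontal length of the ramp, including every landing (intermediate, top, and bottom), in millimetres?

3315 / 900 = 3.683 → round up to 4 ramp runs. That means 3 intermediate landings.
Horizontal run for 3315 mm of rise at 1:18 is 3315 × 18 = 59670 mm.
Intermediate landings: 3 × 1350 = 4050 mm.
Top and bottom landings: 2 × 1525 = 3050 mm.
Total = 59670 + 4050 + 3050 = 66770 mm.

66770 mm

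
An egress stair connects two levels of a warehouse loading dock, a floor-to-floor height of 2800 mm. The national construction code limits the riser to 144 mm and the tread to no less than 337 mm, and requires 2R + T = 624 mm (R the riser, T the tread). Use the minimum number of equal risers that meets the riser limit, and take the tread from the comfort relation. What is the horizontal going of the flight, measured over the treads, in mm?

6536 mm

2800 / 144 = 19.44, so 20 risers are needed.
R = 2800 ÷ 20 = 140 mm.
Tread T = 624 − 2 × 140 = 344 mm (≥ 337 mm).
Treads = 20 − 1 = 19; going = 19 × 344 = 6536 mm.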